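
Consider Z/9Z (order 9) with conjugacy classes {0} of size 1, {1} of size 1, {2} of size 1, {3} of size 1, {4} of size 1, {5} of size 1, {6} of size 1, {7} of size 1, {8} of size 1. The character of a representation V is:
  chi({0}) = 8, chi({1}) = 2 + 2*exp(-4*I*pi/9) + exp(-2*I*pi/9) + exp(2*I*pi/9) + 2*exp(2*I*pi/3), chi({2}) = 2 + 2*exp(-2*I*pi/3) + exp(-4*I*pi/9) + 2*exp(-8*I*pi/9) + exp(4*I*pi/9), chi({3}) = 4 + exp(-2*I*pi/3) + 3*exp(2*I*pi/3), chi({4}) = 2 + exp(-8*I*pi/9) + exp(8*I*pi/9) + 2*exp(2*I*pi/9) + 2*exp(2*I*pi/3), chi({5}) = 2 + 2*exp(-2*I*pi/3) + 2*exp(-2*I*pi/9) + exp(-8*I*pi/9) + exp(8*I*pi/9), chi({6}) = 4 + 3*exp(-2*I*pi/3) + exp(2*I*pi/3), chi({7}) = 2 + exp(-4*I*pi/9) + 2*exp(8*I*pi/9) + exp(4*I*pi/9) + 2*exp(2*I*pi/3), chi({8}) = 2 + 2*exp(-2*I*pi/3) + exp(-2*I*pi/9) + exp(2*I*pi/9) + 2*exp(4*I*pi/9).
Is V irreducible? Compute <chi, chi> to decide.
Not irreducible (reducible): <chi, chi> = 14 > 1.

Proof sketch: <chi, chi> = (1/|G|) sum_C |C| * |chi(C)|^2 = (1/9)[1*|8|^2 + 1*|2 + 2*exp(-4*I*pi/9) + exp(-2*I*pi/9) + exp(2*I*pi/9) + 2*exp(2*I*pi/3)|^2 + 1*|2 + 2*exp(-2*I*pi/3) + exp(-4*I*pi/9) + 2*exp(-8*I*pi/9) + exp(4*I*pi/9)|^2 + 1*|4 + exp(-2*I*pi/3) + 3*exp(2*I*pi/3)|^2 + 1*|2 + exp(-8*I*pi/9) + exp(8*I*pi/9) + 2*exp(2*I*pi/9) + 2*exp(2*I*pi/3)|^2 + 1*|2 + 2*exp(-2*I*pi/3) + 2*exp(-2*I*pi/9) + exp(-8*I*pi/9) + exp(8*I*pi/9)|^2 + 1*|4 + 3*exp(-2*I*pi/3) + exp(2*I*pi/3)|^2 + 1*|2 + exp(-4*I*pi/9) + 2*exp(8*I*pi/9) + exp(4*I*pi/9) + 2*exp(2*I*pi/3)|^2 + 1*|2 + 2*exp(-2*I*pi/3) + exp(-2*I*pi/9) + exp(2*I*pi/9) + 2*exp(4*I*pi/9)|^2]
  = (1/9)[(64) + (14 + 7*exp(-4*I*pi/9) + 6*exp(-2*I*pi/3) + 6*exp(-2*I*pi/9) + 6*exp(-8*I*pi/9) + 6*exp(8*I*pi/9) + 6*exp(2*I*pi/9) + 6*exp(2*I*pi/3) + 7*exp(4*I*pi/9)) + (14 + 6*exp(-4*I*pi/9) + 6*exp(-2*I*pi/3) + 6*exp(-2*I*pi/9) + 7*exp(-8*I*pi/9) + 7*exp(8*I*pi/9) + 6*exp(2*I*pi/9) + 6*exp(2*I*pi/3) + 6*exp(4*I*pi/9)) + (7) + (14 + 6*exp(-4*I*pi/9) + 6*exp(-2*I*pi/3) + 7*exp(-2*I*pi/9) + 6*exp(-8*I*pi/9) + 6*exp(8*I*pi/9) + 7*exp(2*I*pi/9) + 6*exp(2*I*pi/3) + 6*exp(4*I*pi/9)) + (14 + 6*exp(-4*I*pi/9) + 6*exp(-2*I*pi/3) + 7*exp(-2*I*pi/9) + 6*exp(-8*I*pi/9) + 6*exp(8*I*pi/9) + 7*exp(2*I*pi/9) + 6*exp(2*I*pi/3) + 6*exp(4*I*pi/9)) + (7) + (14 + 6*exp(-4*I*pi/9) + 6*exp(-2*I*pi/3) + 6*exp(-2*I*pi/9) + 7*exp(-8*I*pi/9) + 7*exp(8*I*pi/9) + 6*exp(2*I*pi/9) + 6*exp(2*I*pi/3) + 6*exp(4*I*pi/9)) + (14 + 7*exp(-4*I*pi/9) + 6*exp(-2*I*pi/3) + 6*exp(-2*I*pi/9) + 6*exp(-8*I*pi/9) + 6*exp(8*I*pi/9) + 6*exp(2*I*pi/9) + 6*exp(2*I*pi/3) + 7*exp(4*I*pi/9))] = 126/9 = 14.
(Exp terms are combined using exp(i*s)*conj(exp(i*t)) = exp(i*(s-t)), and sums of them are collapsed using the identity that for every m > 1 the m distinct m-th roots of unity sum to 0, e.g. 1 + exp(2*I*pi/3) + exp(-2*I*pi/3) = 0.)
A character is irreducible iff <chi, chi> = 1, so this representation is reducible.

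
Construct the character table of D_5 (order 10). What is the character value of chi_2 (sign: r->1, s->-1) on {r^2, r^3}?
Conjugacy classes: {e} of size 1, {r^1, r^4} of size 2, {r^2, r^3} of size 2, {s, sr, ..., sr^4} of size 5.
Character table:
  irrep \ class              {e} (size 1)  {r^1, r^4} (size 2)  {r^2, r^3} (size 2)  {s, sr, ..., sr^4} (size 5)
  chi_1 (triv)               1             1                    1                    1                          
  chi_2 (sign: r->1, s->-1)  1             1                    1                    -1                         
  chi_3 (2d, j=1)            2             -1/2 + sqrt(5)/2     -sqrt(5)/2 - 1/2     0                          
  chi_4 (2d, j=2)            2             -sqrt(5)/2 - 1/2     -1/2 + sqrt(5)/2     0                          

Spot check: chi_2 (sign: r->1, s->-1) on {r^2, r^3} = 1.

Explanation: D_5 has order 2*5 = 10 with 4 conjugacy classes, hence 4 irreducibles. Sum of squared dims 1 + 1 + 4 + 4 = 10 = |G|. Linear characters come from the abelianisation; the 2-dimensional irreps have character r^k -> 2*cos(2*pi*j*k/5), reflections -> 0.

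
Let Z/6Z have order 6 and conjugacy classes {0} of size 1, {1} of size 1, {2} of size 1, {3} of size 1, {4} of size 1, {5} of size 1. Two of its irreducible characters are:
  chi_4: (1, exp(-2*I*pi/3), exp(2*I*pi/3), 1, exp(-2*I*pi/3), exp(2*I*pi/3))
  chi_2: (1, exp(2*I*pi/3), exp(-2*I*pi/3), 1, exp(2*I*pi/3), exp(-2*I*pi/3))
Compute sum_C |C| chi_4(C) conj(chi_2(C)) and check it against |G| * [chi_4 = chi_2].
Sum = 0; so <chi_4, chi_2> = 0 (distinct irreducibles are orthogonal).

Solution. Compute term by term over conjugacy classes (|C| * chi_4(C) * conj(chi_2(C))):
  1*(1)*conj(1) + 1*(exp(-2*I*pi/3))*conj(exp(2*I*pi/3)) + 1*(exp(2*I*pi/3))*conj(exp(-2*I*pi/3)) + 1*(1)*conj(1) + 1*(exp(-2*I*pi/3))*conj(exp(2*I*pi/3)) + 1*(exp(2*I*pi/3))*conj(exp(-2*I*pi/3))
  = (1) + (exp(2*I*pi/3)) + (exp(-2*I*pi/3)) + (1) + (exp(2*I*pi/3)) + (exp(-2*I*pi/3))
  = 0.
(Exp terms are combined using exp(i*s)*conj(exp(i*t)) = exp(i*(s-t)), and sums of them are collapsed using the identity that for every m > 1 the m distinct m-th roots of unity sum to 0, e.g. 1 + exp(2*I*pi/3) + exp(-2*I*pi/3) = 0.)
Dividing by |G| = 6 gives 0/6 = 0, matching the row-orthogonality relation <chi_4, chi_2> = [chi_4 = chi_2].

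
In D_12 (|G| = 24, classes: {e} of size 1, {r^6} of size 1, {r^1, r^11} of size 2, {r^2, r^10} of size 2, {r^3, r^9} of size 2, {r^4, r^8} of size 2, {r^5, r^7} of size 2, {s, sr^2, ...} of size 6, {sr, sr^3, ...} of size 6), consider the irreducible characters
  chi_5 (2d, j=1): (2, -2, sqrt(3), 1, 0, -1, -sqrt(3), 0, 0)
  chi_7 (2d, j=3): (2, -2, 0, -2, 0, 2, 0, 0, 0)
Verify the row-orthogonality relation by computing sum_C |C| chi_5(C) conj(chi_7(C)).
Sum = 0; so <chi_5, chi_7> = 0 (distinct irreducibles are orthogonal).

Derivation: Compute term by term over conjugacy classes (|C| * chi_5(C) * conj(chi_7(C))):
  1*(2)*conj(2) + 1*(-2)*conj(-2) + 2*(sqrt(3))*conj(0) + 2*(1)*conj(-2) + 2*(0)*conj(0) + 2*(-1)*conj(2) + 2*(-sqrt(3))*conj(0) + 6*(0)*conj(0) + 6*(0)*conj(0)
  = (4) + (4) + (0) + (-4) + (0) + (-4) + (0) + (0) + (0)
  = 0.
Dividing by |G| = 24 gives 0/24 = 0, matching the row-orthogonality relation <chi_5, chi_7> = [chi_5 = chi_7].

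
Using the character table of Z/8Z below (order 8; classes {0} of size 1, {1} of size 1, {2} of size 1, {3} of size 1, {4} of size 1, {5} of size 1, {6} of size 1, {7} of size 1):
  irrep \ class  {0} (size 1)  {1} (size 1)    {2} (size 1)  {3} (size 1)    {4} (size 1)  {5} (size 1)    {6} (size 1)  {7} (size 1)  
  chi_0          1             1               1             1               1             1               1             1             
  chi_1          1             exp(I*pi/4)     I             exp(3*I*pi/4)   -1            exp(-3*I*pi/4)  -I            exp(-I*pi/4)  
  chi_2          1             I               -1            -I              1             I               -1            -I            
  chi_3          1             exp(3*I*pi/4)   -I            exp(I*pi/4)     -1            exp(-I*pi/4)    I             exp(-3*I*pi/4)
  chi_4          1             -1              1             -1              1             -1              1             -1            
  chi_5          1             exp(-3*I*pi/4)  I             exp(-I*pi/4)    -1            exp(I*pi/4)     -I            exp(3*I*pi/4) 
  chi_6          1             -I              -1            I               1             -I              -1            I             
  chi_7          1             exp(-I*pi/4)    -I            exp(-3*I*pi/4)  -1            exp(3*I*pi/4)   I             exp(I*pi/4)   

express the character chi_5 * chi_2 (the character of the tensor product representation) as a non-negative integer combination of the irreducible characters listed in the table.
chi_5 tensor chi_2 = chi_7 (all other irreducibles have multiplicity 0).

Justification: The character of a tensor product is the pointwise product (chi_5 * chi_2)(C) = chi_5(C) * chi_2(C):
  {0}: (1)*(1), {1}: (exp(-3*I*pi/4))*(I), {2}: (I)*(-1), {3}: (exp(-I*pi/4))*(-I), {4}: (-1)*(1), {5}: (exp(I*pi/4))*(I), {6}: (-I)*(-1), {7}: (exp(3*I*pi/4))*(-I)
so (chi_5 * chi_2) takes values
  {0} -> 1, {1} -> exp(-I*pi/4), {2} -> -I, {3} -> -exp(I*pi/4), {4} -> -1, {5} -> exp(3*I*pi/4), {6} -> I, {7} -> -exp(-3*I*pi/4).
Now take the inner product of this character with each irreducible chi from the table, <chi_5*chi_2, chi> = (1/8) sum_C |C| (chi_5*chi_2)(C) conj(chi(C)):
  <chi_5*chi_2, chi_0> = (1/8)[1*(1)*conj(1) + 1*(exp(-I*pi/4))*conj(1) + 1*(-I)*conj(1) + 1*(-exp(I*pi/4))*conj(1) + 1*(-1)*conj(1) + 1*(exp(3*I*pi/4))*conj(1) + 1*(I)*conj(1) + 1*(-exp(-3*I*pi/4))*conj(1)]
      = (1/8)[(1) + (exp(-I*pi/4)) + (-I) + (-exp(I*pi/4)) + (-1) + (exp(3*I*pi/4)) + (I) + (-exp(-3*I*pi/4))] = 0/8 = 0
  <chi_5*chi_2, chi_1> = (1/8)[1*(1)*conj(1) + 1*(exp(-I*pi/4))*conj(exp(I*pi/4)) + 1*(-I)*conj(I) + 1*(-exp(I*pi/4))*conj(exp(3*I*pi/4)) + 1*(-1)*conj(-1) + 1*(exp(3*I*pi/4))*conj(exp(-3*I*pi/4)) + 1*(I)*conj(-I) + 1*(-exp(-3*I*pi/4))*conj(exp(-I*pi/4))]
      = (1/8)[(1) + (-I) + (-1) + (I) + (1) + (-I) + (-1) + (I)] = 0/8 = 0
  <chi_5*chi_2, chi_2> = (1/8)[1*(1)*conj(1) + 1*(exp(-I*pi/4))*conj(I) + 1*(-I)*conj(-1) + 1*(-exp(I*pi/4))*conj(-I) + 1*(-1)*conj(1) + 1*(exp(3*I*pi/4))*conj(I) + 1*(I)*conj(-1) + 1*(-exp(-3*I*pi/4))*conj(-I)]
      = (1/8)[(1) + (-exp(I*pi/4)) + (I) + (-exp(3*I*pi/4)) + (-1) + (-exp(-3*I*pi/4)) + (-I) + (-exp(-I*pi/4))] = 0/8 = 0
  <chi_5*chi_2, chi_3> = (1/8)[1*(1)*conj(1) + 1*(exp(-I*pi/4))*conj(exp(3*I*pi/4)) + 1*(-I)*conj(-I) + 1*(-exp(I*pi/4))*conj(exp(I*pi/4)) + 1*(-1)*conj(-1) + 1*(exp(3*I*pi/4))*conj(exp(-I*pi/4)) + 1*(I)*conj(I) + 1*(-exp(-3*I*pi/4))*conj(exp(-3*I*pi/4))]
      = (1/8)[(1) + (-1) + (1) + (-1) + (1) + (-1) + (1) + (-1)] = 0/8 = 0
  <chi_5*chi_2, chi_4> = (1/8)[1*(1)*conj(1) + 1*(exp(-I*pi/4))*conj(-1) + 1*(-I)*conj(1) + 1*(-exp(I*pi/4))*conj(-1) + 1*(-1)*conj(1) + 1*(exp(3*I*pi/4))*conj(-1) + 1*(I)*conj(1) + 1*(-exp(-3*I*pi/4))*conj(-1)]
      = (1/8)[(1) + (-exp(-I*pi/4)) + (-I) + (exp(I*pi/4)) + (-1) + (-exp(3*I*pi/4)) + (I) + (exp(-3*I*pi/4))] = 0/8 = 0
  <chi_5*chi_2, chi_5> = (1/8)[1*(1)*conj(1) + 1*(exp(-I*pi/4))*conj(exp(-3*I*pi/4)) + 1*(-I)*conj(I) + 1*(-exp(I*pi/4))*conj(exp(-I*pi/4)) + 1*(-1)*conj(-1) + 1*(exp(3*I*pi/4))*conj(exp(I*pi/4)) + 1*(I)*conj(-I) + 1*(-exp(-3*I*pi/4))*conj(exp(3*I*pi/4))]
      = (1/8)[(1) + (I) + (-1) + (-I) + (1) + (I) + (-1) + (-I)] = 0/8 = 0
  <chi_5*chi_2, chi_6> = (1/8)[1*(1)*conj(1) + 1*(exp(-I*pi/4))*conj(-I) + 1*(-I)*conj(-1) + 1*(-exp(I*pi/4))*conj(I) + 1*(-1)*conj(1) + 1*(exp(3*I*pi/4))*conj(-I) + 1*(I)*conj(-1) + 1*(-exp(-3*I*pi/4))*conj(I)]
      = (1/8)[(1) + (exp(I*pi/4)) + (I) + (exp(3*I*pi/4)) + (-1) + (exp(-3*I*pi/4)) + (-I) + (exp(-I*pi/4))] = 0/8 = 0
  <chi_5*chi_2, chi_7> = (1/8)[1*(1)*conj(1) + 1*(exp(-I*pi/4))*conj(exp(-I*pi/4)) + 1*(-I)*conj(-I) + 1*(-exp(I*pi/4))*conj(exp(-3*I*pi/4)) + 1*(-1)*conj(-1) + 1*(exp(3*I*pi/4))*conj(exp(3*I*pi/4)) + 1*(I)*conj(I) + 1*(-exp(-3*I*pi/4))*conj(exp(I*pi/4))]
      = (1/8)[(1) + (1) + (1) + (1) + (1) + (1) + (1) + (1)] = 8/8 = 1
(Exp terms are combined using exp(i*s)*conj(exp(i*t)) = exp(i*(s-t)), and sums of them are collapsed using the identity that for every m > 1 the m distinct m-th roots of unity sum to 0, e.g. 1 + exp(2*I*pi/3) + exp(-2*I*pi/3) = 0.)
Hence the multiplicities are chi_7: 1. Dimension check: dim(chi_5)*dim(chi_2) = 1*1 = 1 and sum (mult * dim) = 1*1 = 1.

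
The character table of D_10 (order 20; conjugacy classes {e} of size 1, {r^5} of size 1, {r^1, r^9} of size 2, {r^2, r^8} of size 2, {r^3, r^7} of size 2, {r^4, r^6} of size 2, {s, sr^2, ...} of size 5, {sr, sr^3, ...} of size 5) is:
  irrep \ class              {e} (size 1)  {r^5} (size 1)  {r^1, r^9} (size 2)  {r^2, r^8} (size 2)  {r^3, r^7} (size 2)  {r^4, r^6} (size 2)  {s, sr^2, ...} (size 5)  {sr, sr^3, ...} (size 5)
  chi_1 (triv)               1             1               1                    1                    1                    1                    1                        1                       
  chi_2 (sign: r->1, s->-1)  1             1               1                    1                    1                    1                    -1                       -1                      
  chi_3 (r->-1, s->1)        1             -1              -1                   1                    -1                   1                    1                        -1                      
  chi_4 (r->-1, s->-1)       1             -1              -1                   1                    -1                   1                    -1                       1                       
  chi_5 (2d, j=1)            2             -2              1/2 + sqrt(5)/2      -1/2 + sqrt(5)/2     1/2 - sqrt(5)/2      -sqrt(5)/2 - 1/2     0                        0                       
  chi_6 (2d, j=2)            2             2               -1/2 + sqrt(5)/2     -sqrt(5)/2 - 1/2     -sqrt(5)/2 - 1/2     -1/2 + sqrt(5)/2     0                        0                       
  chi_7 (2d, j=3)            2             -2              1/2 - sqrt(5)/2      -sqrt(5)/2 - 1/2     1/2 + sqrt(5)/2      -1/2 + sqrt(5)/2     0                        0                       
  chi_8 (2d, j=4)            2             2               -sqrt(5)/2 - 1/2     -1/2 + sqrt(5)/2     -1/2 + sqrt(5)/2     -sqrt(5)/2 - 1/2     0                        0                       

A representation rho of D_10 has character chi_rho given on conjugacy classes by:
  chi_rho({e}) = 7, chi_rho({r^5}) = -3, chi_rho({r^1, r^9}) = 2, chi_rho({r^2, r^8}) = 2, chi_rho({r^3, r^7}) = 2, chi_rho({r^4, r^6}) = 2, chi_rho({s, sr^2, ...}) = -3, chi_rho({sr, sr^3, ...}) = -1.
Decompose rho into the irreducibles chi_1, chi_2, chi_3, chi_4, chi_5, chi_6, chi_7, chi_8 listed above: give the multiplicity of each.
Multiplicities: chi_1: 0, chi_2: 2, chi_3: 0, chi_4: 1, chi_5: 1, chi_6: 0, chi_7: 1, chi_8: 0.

Justification: Use <chi_rho, chi> = (1/|G|) sum_C |C| * chi_rho(C) * conj(chi(C)) with |G| = 20 for each irreducible chi in the table:
  <chi_rho, chi_1> = (1/20)[1*(7)*conj(1) + 1*(-3)*conj(1) + 2*(2)*conj(1) + 2*(2)*conj(1) + 2*(2)*conj(1) + 2*(2)*conj(1) + 5*(-3)*conj(1) + 5*(-1)*conj(1)]
      = (1/20)[(7) + (-3) + (4) + (4) + (4) + (4) + (-15) + (-5)] = 0/20 = 0
  <chi_rho, chi_2> = (1/20)[1*(7)*conj(1) + 1*(-3)*conj(1) + 2*(2)*conj(1) + 2*(2)*conj(1) + 2*(2)*conj(1) + 2*(2)*conj(1) + 5*(-3)*conj(-1) + 5*(-1)*conj(-1)]
      = (1/20)[(7) + (-3) + (4) + (4) + (4) + (4) + (15) + (5)] = 40/20 = 2
  <chi_rho, chi_3> = (1/20)[1*(7)*conj(1) + 1*(-3)*conj(-1) + 2*(2)*conj(-1) + 2*(2)*conj(1) + 2*(2)*conj(-1) + 2*(2)*conj(1) + 5*(-3)*conj(1) + 5*(-1)*conj(-1)]
      = (1/20)[(7) + (3) + (-4) + (4) + (-4) + (4) + (-15) + (5)] = 0/20 = 0
  <chi_rho, chi_4> = (1/20)[1*(7)*conj(1) + 1*(-3)*conj(-1) + 2*(2)*conj(-1) + 2*(2)*conj(1) + 2*(2)*conj(-1) + 2*(2)*conj(1) + 5*(-3)*conj(-1) + 5*(-1)*conj(1)]
      = (1/20)[(7) + (3) + (-4) + (4) + (-4) + (4) + (15) + (-5)] = 20/20 = 1
  <chi_rho, chi_5> = (1/20)[1*(7)*conj(2) + 1*(-3)*conj(-2) + 2*(2)*conj(1/2 + sqrt(5)/2) + 2*(2)*conj(-1/2 + sqrt(5)/2) + 2*(2)*conj(1/2 - sqrt(5)/2) + 2*(2)*conj(-sqrt(5)/2 - 1/2) + 5*(-3)*conj(0) + 5*(-1)*conj(0)]
      = (1/20)[(14) + (6) + (2 + 2*sqrt(5)) + (-2 + 2*sqrt(5)) + (2 - 2*sqrt(5)) + (-2*sqrt(5) - 2) + (0) + (0)] = 20/20 = 1
  <chi_rho, chi_6> = (1/20)[1*(7)*conj(2) + 1*(-3)*conj(2) + 2*(2)*conj(-1/2 + sqrt(5)/2) + 2*(2)*conj(-sqrt(5)/2 - 1/2) + 2*(2)*conj(-sqrt(5)/2 - 1/2) + 2*(2)*conj(-1/2 + sqrt(5)/2) + 5*(-3)*conj(0) + 5*(-1)*conj(0)]
      = (1/20)[(14) + (-6) + (-2 + 2*sqrt(5)) + (-2*sqrt(5) - 2) + (-2*sqrt(5) - 2) + (-2 + 2*sqrt(5)) + (0) + (0)] = 0/20 = 0
  <chi_rho, chi_7> = (1/20)[1*(7)*conj(2) + 1*(-3)*conj(-2) + 2*(2)*conj(1/2 - sqrt(5)/2) + 2*(2)*conj(-sqrt(5)/2 - 1/2) + 2*(2)*conj(1/2 + sqrt(5)/2) + 2*(2)*conj(-1/2 + sqrt(5)/2) + 5*(-3)*conj(0) + 5*(-1)*conj(0)]
      = (1/20)[(14) + (6) + (2 - 2*sqrt(5)) + (-2*sqrt(5) - 2) + (2 + 2*sqrt(5)) + (-2 + 2*sqrt(5)) + (0) + (0)] = 20/20 = 1
  <chi_rho, chi_8> = (1/20)[1*(7)*conj(2) + 1*(-3)*conj(2) + 2*(2)*conj(-sqrt(5)/2 - 1/2) + 2*(2)*conj(-1/2 + sqrt(5)/2) + 2*(2)*conj(-1/2 + sqrt(5)/2) + 2*(2)*conj(-sqrt(5)/2 - 1/2) + 5*(-3)*conj(0) + 5*(-1)*conj(0)]
      = (1/20)[(14) + (-6) + (-2*sqrt(5) - 2) + (-2 + 2*sqrt(5)) + (-2 + 2*sqrt(5)) + (-2*sqrt(5) - 2) + (0) + (0)] = 0/20 = 0
Dimension check: dim(rho) = sum (mult * dim) = 0*1 + 2*1 + 0*1 + 1*1 + 1*2 + 0*2 + 1*2 + 0*2 = 7 = chi_rho(e) = 7.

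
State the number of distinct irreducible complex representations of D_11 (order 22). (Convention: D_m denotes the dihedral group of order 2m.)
7

Details: The number of irreducible complex representations of a finite group equals its number of conjugacy classes. D_11 has 7 conjugacy classes ((n+3)/2 for n odd), so D_11 (order 22) has exactly 7 irreducible complex representations.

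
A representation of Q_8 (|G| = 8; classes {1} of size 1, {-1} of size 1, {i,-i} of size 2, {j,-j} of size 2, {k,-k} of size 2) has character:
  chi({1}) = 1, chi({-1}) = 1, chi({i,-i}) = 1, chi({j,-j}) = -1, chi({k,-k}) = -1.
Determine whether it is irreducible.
Irreducible: <chi, chi> = 1.

Reasoning: <chi, chi> = (1/|G|) sum_C |C| * |chi(C)|^2 = (1/8)[1*|1|^2 + 1*|1|^2 + 2*|1|^2 + 2*|-1|^2 + 2*|-1|^2]
  = (1/8)[(1) + (1) + (2) + (2) + (2)] = 8/8 = 1.
A character is irreducible iff <chi, chi> = 1, so this representation is irreducible.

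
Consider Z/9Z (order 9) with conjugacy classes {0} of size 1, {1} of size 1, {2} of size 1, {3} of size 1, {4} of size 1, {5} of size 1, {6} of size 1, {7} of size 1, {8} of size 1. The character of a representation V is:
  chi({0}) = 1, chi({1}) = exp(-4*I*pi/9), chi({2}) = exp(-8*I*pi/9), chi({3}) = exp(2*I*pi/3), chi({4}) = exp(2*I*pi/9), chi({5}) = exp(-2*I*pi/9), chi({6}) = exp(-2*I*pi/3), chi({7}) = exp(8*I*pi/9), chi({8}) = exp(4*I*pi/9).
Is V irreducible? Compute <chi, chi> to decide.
Irreducible: <chi, chi> = 1.

Why: <chi, chi> = (1/|G|) sum_C |C| * |chi(C)|^2 = (1/9)[1*|1|^2 + 1*|exp(-4*I*pi/9)|^2 + 1*|exp(-8*I*pi/9)|^2 + 1*|exp(2*I*pi/3)|^2 + 1*|exp(2*I*pi/9)|^2 + 1*|exp(-2*I*pi/9)|^2 + 1*|exp(-2*I*pi/3)|^2 + 1*|exp(8*I*pi/9)|^2 + 1*|exp(4*I*pi/9)|^2]
  = (1/9)[(1) + (1) + (1) + (1) + (1) + (1) + (1) + (1) + (1)] = 9/9 = 1.
(Exp terms are combined using exp(i*s)*conj(exp(i*t)) = exp(i*(s-t)), and sums of them are collapsed using the identity that for every m > 1 the m distinct m-th roots of unity sum to 0, e.g. 1 + exp(2*I*pi/3) + exp(-2*I*pi/3) = 0.)
A character is irreducible iff <chi, chi> = 1, so this representation is irreducible.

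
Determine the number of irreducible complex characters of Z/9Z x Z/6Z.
54

Solution. The number of irreducible complex representations of a finite group equals its number of conjugacy classes. Z/9Z x Z/6Z is abelian of order 54, so every element is its own conjugacy class: 54 classes, so Z/9Z x Z/6Z (order 54) has exactly 54 irreducible complex representations.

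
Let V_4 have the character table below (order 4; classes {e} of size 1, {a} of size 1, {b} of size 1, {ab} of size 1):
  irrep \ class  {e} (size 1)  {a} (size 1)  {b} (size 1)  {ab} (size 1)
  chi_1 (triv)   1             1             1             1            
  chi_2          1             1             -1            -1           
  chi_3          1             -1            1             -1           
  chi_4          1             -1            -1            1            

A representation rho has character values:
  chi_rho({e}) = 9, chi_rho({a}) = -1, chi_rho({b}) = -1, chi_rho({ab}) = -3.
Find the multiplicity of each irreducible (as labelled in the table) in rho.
Multiplicities: chi_1: 1, chi_2: 3, chi_3: 3, chi_4: 2.

Solution. Use <chi_rho, chi> = (1/|G|) sum_C |C| * chi_rho(C) * conj(chi(C)) with |G| = 4 for each irreducible chi in the table:
  <chi_rho, chi_1> = (1/4)[1*(9)*conj(1) + 1*(-1)*conj(1) + 1*(-1)*conj(1) + 1*(-3)*conj(1)]
      = (1/4)[(9) + (-1) + (-1) + (-3)] = 4/4 = 1
  <chi_rho, chi_2> = (1/4)[1*(9)*conj(1) + 1*(-1)*conj(1) + 1*(-1)*conj(-1) + 1*(-3)*conj(-1)]
      = (1/4)[(9) + (-1) + (1) + (3)] = 12/4 = 3
  <chi_rho, chi_3> = (1/4)[1*(9)*conj(1) + 1*(-1)*conj(-1) + 1*(-1)*conj(1) + 1*(-3)*conj(-1)]
      = (1/4)[(9) + (1) + (-1) + (3)] = 12/4 = 3
  <chi_rho, chi_4> = (1/4)[1*(9)*conj(1) + 1*(-1)*conj(-1) + 1*(-1)*conj(-1) + 1*(-3)*conj(1)]
      = (1/4)[(9) + (1) + (1) + (-3)] = 8/4 = 2
Dimension check: dim(rho) = sum (mult * dim) = 1*1 + 3*1 + 3*1 + 2*1 = 9 = chi_rho(e) = 9.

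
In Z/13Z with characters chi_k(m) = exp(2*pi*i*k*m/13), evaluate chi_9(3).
chi_9(3) = zeta_13^27 = exp(2*I*pi/13)

Why: chi_9(3) = zeta_13^(9*3) = zeta_13^27. Since zeta_13^13 = 1, this equals zeta_13^1 = exp(2*pi*i*1/13) = exp(2*I*pi/13).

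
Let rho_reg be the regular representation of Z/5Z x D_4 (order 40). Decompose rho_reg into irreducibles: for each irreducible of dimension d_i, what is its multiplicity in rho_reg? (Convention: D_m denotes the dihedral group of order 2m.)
Each irreducible V_i of dimension d_i appears with multiplicity d_i, i.e. rho_reg = (direct sum over all irreducibles V_i) d_i V_i. The irreducible dimensions for Z/5Z x D_4 are 1, 1, 1, 1, 1, 1, 1, 1, 1, 1, 1, 1, 1, 1, 1, 1, 1, 1, 1, 1, 2, 2, 2, 2, 2: 20 irreducibles of dimension 1, each with multiplicity 1; 5 irreducibles of dimension 2, each with multiplicity 2. Total dimension 20*1*1 + 5*2*2 = 40 = |G|.

General theorem: in the regular representation of a finite group G, each irreducible appears with multiplicity equal to its dimension. Check: dim(rho_reg) = sum d_i^2 = 1 + 1 + 1 + 1 + 1 + 1 + 1 + 1 + 1 + 1 + 1 + 1 + 1 + 1 + 1 + 1 + 1 + 1 + 1 + 1 + 4 + 4 + 4 + 4 + 4 = 40 = |G|.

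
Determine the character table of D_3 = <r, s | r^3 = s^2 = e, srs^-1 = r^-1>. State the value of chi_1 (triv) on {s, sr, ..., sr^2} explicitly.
Conjugacy classes: {e} of size 1, {r^1, r^2} of size 2, {s, sr, ..., sr^2} of size 3.
Character table:
  irrep \ class              {e} (size 1)  {r^1, r^2} (size 2)  {s, sr, ..., sr^2} (size 3)
  chi_1 (triv)               1             1                    1                          
  chi_2 (sign: r->1, s->-1)  1             1                    -1                         
  chi_3 (2d, j=1)            2             -1                   0                          

Spot check: chi_1 (triv) on {s, sr, ..., sr^2} = 1.

Details: D_3 has order 2*3 = 6 with 3 conjugacy classes, hence 3 irreducibles. Sum of squared dims 1 + 1 + 4 = 6 = |G|. Linear characters come from the abelianisation; the 2-dimensional irreps have character r^k -> 2*cos(2*pi*j*k/3), reflections -> 0.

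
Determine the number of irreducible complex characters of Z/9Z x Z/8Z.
72

The number of irreducible complex representations of a finite group equals its number of conjugacy classes. Z/9Z x Z/8Z is abelian of order 72, so every element is its own conjugacy class: 72 classes, so Z/9Z x Z/8Z (order 72) has exactly 72 irreducible complex representations.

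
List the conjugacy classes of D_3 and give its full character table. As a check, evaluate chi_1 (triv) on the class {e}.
Conjugacy classes: {e} of size 1, {r^1, r^2} of size 2, {s, sr, ..., sr^2} of size 3.
Character table:
  irrep \ class              {e} (size 1)  {r^1, r^2} (size 2)  {s, sr, ..., sr^2} (size 3)
  chi_1 (triv)               1             1                    1                          
  chi_2 (sign: r->1, s->-1)  1             1                    -1                         
  chi_3 (2d, j=1)            2             -1                   0                          

Spot check: chi_1 (triv) on {e} = 1.

Why: D_3 has order 2*3 = 6 with 3 conjugacy classes, hence 3 irreducibles. Sum of squared dims 1 + 1 + 4 = 6 = |G|. Linear characters come from the abelianisation; the 2-dimensional irreps have character r^k -> 2*cos(2*pi*j*k/3), reflections -> 0.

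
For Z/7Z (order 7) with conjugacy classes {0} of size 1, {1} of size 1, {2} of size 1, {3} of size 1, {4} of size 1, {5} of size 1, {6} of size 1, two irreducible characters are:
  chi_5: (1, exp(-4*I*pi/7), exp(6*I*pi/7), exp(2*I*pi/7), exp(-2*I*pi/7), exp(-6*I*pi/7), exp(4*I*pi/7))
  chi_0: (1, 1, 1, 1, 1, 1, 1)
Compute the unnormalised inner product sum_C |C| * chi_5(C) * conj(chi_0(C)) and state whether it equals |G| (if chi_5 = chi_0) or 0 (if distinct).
Sum = 0; so <chi_5, chi_0> = 0 (distinct irreducibles are orthogonal).

Derivation: Compute term by term over conjugacy classes (|C| * chi_5(C) * conj(chi_0(C))):
  1*(1)*conj(1) + 1*(exp(-4*I*pi/7))*conj(1) + 1*(exp(6*I*pi/7))*conj(1) + 1*(exp(2*I*pi/7))*conj(1) + 1*(exp(-2*I*pi/7))*conj(1) + 1*(exp(-6*I*pi/7))*conj(1) + 1*(exp(4*I*pi/7))*conj(1)
  = (1) + (exp(-4*I*pi/7)) + (exp(6*I*pi/7)) + (exp(2*I*pi/7)) + (exp(-2*I*pi/7)) + (exp(-6*I*pi/7)) + (exp(4*I*pi/7))
  = 0.
(Exp terms are combined using exp(i*s)*conj(exp(i*t)) = exp(i*(s-t)), and sums of them are collapsed using the identity that for every m > 1 the m distinct m-th roots of unity sum to 0, e.g. 1 + exp(2*I*pi/3) + exp(-2*I*pi/3) = 0.)
Dividing by |G| = 7 gives 0/7 = 0, matching the row-orthogonality relation <chi_5, chi_0> = [chi_5 = chi_0].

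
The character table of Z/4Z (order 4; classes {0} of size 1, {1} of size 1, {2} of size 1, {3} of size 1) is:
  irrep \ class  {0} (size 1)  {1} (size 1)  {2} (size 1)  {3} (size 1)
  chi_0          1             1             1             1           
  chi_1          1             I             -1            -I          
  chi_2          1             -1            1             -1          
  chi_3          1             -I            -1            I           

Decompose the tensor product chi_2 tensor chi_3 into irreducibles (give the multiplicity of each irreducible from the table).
chi_2 tensor chi_3 = chi_1 (all other irreducibles have multiplicity 0).

Solution. The character of a tensor product is the pointwise product (chi_2 * chi_3)(C) = chi_2(C) * chi_3(C):
  {0}: (1)*(1), {1}: (-1)*(-I), {2}: (1)*(-1), {3}: (-1)*(I)
so (chi_2 * chi_3) takes values
  {0} -> 1, {1} -> I, {2} -> -1, {3} -> -I.
Now take the inner product of this character with each irreducible chi from the table, <chi_2*chi_3, chi> = (1/4) sum_C |C| (chi_2*chi_3)(C) conj(chi(C)):
  <chi_2*chi_3, chi_0> = (1/4)[1*(1)*conj(1) + 1*(I)*conj(1) + 1*(-1)*conj(1) + 1*(-I)*conj(1)]
      = (1/4)[(1) + (I) + (-1) + (-I)] = 0/4 = 0
  <chi_2*chi_3, chi_1> = (1/4)[1*(1)*conj(1) + 1*(I)*conj(I) + 1*(-1)*conj(-1) + 1*(-I)*conj(-I)]
      = (1/4)[(1) + (1) + (1) + (1)] = 4/4 = 1
  <chi_2*chi_3, chi_2> = (1/4)[1*(1)*conj(1) + 1*(I)*conj(-1) + 1*(-1)*conj(1) + 1*(-I)*conj(-1)]
      = (1/4)[(1) + (-I) + (-1) + (I)] = 0/4 = 0
  <chi_2*chi_3, chi_3> = (1/4)[1*(1)*conj(1) + 1*(I)*conj(-I) + 1*(-1)*conj(-1) + 1*(-I)*conj(I)]
      = (1/4)[(1) + (-1) + (1) + (-1)] = 0/4 = 0
(Exp terms are combined using exp(i*s)*conj(exp(i*t)) = exp(i*(s-t)), and sums of them are collapsed using the identity that for every m > 1 the m distinct m-th roots of unity sum to 0, e.g. 1 + exp(2*I*pi/3) + exp(-2*I*pi/3) = 0.)
Hence the multiplicities are chi_1: 1. Dimension check: dim(chi_2)*dim(chi_3) = 1*1 = 1 and sum (mult * dim) = 1*1 = 1.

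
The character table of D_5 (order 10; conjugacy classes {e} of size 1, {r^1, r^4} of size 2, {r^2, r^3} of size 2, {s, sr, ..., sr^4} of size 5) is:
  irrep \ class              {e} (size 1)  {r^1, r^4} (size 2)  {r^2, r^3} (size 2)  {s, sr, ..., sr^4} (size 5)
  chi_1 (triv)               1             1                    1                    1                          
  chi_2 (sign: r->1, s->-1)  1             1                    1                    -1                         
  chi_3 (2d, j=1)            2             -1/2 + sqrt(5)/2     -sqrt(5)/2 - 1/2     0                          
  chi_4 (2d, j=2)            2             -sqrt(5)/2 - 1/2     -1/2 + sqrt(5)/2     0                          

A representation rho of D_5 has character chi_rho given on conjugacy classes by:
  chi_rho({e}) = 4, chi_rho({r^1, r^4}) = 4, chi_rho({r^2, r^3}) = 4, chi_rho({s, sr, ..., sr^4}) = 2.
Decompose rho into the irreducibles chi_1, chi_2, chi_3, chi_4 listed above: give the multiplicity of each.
Multiplicities: chi_1: 3, chi_2: 1, chi_3: 0, chi_4: 0.

Why: Use <chi_rho, chi> = (1/|G|) sum_C |C| * chi_rho(C) * conj(chi(C)) with |G| = 10 for each irreducible chi in the table:
  <chi_rho, chi_1> = (1/10)[1*(4)*conj(1) + 2*(4)*conj(1) + 2*(4)*conj(1) + 5*(2)*conj(1)]
      = (1/10)[(4) + (8) + (8) + (10)] = 30/10 = 3
  <chi_rho, chi_2> = (1/10)[1*(4)*conj(1) + 2*(4)*conj(1) + 2*(4)*conj(1) + 5*(2)*conj(-1)]
      = (1/10)[(4) + (8) + (8) + (-10)] = 10/10 = 1
  <chi_rho, chi_3> = (1/10)[1*(4)*conj(2) + 2*(4)*conj(-1/2 + sqrt(5)/2) + 2*(4)*conj(-sqrt(5)/2 - 1/2) + 5*(2)*conj(0)]
      = (1/10)[(8) + (-4 + 4*sqrt(5)) + (-4*sqrt(5) - 4) + (0)] = 0/10 = 0
  <chi_rho, chi_4> = (1/10)[1*(4)*conj(2) + 2*(4)*conj(-sqrt(5)/2 - 1/2) + 2*(4)*conj(-1/2 + sqrt(5)/2) + 5*(2)*conj(0)]
      = (1/10)[(8) + (-4*sqrt(5) - 4) + (-4 + 4*sqrt(5)) + (0)] = 0/10 = 0
Dimension check: dim(rho) = sum (mult * dim) = 3*1 + 1*1 + 0*2 + 0*2 = 4 = chi_rho(e) = 4.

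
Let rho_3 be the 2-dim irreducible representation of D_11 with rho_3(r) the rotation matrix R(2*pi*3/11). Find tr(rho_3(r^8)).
chi_{rho_3}(r^8) = 2*cos(2*pi*3*8/11) = 2*cos(48*pi/11)

Argument: rho_3(r^8) is rotation by angle 2*pi*3*8/11, whose trace is 2*cos(2*pi*3*8/11) = 2*cos(48*pi/11).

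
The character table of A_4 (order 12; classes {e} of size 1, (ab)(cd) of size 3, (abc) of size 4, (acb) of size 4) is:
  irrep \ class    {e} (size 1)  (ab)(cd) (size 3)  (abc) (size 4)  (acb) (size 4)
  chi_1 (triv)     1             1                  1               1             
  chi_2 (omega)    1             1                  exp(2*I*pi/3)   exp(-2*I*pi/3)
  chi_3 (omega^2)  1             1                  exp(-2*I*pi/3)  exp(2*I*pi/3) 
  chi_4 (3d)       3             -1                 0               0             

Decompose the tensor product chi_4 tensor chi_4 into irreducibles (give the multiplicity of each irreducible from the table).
chi_4 tensor chi_4 = chi_1 + chi_2 + chi_3 + 2*chi_4 (all other irreducibles have multiplicity 0).

Working: The character of a tensor product is the pointwise product (chi_4 * chi_4)(C) = chi_4(C) * chi_4(C):
  {e}: (3)*(3), (ab)(cd): (-1)*(-1), (abc): (0)*(0), (acb): (0)*(0)
so (chi_4 * chi_4) takes values
  {e} -> 9, (ab)(cd) -> 1, (abc) -> 0, (acb) -> 0.
Now take the inner product of this character with each irreducible chi from the table, <chi_4*chi_4, chi> = (1/12) sum_C |C| (chi_4*chi_4)(C) conj(chi(C)):
  <chi_4*chi_4, chi_1> = (1/12)[1*(9)*conj(1) + 3*(1)*conj(1) + 4*(0)*conj(1) + 4*(0)*conj(1)]
      = (1/12)[(9) + (3) + (0) + (0)] = 12/12 = 1
  <chi_4*chi_4, chi_2> = (1/12)[1*(9)*conj(1) + 3*(1)*conj(1) + 4*(0)*conj(exp(2*I*pi/3)) + 4*(0)*conj(exp(-2*I*pi/3))]
      = (1/12)[(9) + (3) + (0) + (0)] = 12/12 = 1
  <chi_4*chi_4, chi_3> = (1/12)[1*(9)*conj(1) + 3*(1)*conj(1) + 4*(0)*conj(exp(-2*I*pi/3)) + 4*(0)*conj(exp(2*I*pi/3))]
      = (1/12)[(9) + (3) + (0) + (0)] = 12/12 = 1
  <chi_4*chi_4, chi_4> = (1/12)[1*(9)*conj(3) + 3*(1)*conj(-1) + 4*(0)*conj(0) + 4*(0)*conj(0)]
      = (1/12)[(27) + (-3) + (0) + (0)] = 24/12 = 2
(Exp terms are combined using exp(i*s)*conj(exp(i*t)) = exp(i*(s-t)), and sums of them are collapsed using the identity that for every m > 1 the m distinct m-th roots of unity sum to 0, e.g. 1 + exp(2*I*pi/3) + exp(-2*I*pi/3) = 0.)
Hence the multiplicities are chi_1: 1, chi_2: 1, chi_3: 1, chi_4: 2. Dimension check: dim(chi_4)*dim(chi_4) = 3*3 = 9 and sum (mult * dim) = 1*1 + 1*1 + 1*1 + 2*3 = 9.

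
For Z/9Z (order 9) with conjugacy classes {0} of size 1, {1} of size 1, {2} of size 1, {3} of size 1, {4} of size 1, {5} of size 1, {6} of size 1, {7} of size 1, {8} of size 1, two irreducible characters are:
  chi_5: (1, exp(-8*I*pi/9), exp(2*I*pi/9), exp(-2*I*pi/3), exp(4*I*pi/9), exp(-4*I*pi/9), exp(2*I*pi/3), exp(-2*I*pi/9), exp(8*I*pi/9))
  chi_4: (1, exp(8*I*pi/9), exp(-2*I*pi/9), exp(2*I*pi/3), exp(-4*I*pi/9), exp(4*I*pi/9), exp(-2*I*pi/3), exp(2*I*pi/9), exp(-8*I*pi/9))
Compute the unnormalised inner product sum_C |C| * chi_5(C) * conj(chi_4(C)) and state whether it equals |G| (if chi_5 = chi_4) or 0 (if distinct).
Sum = 0; so <chi_5, chi_4> = 0 (distinct irreducibles are orthogonal).

Solution. Compute term by term over conjugacy classes (|C| * chi_5(C) * conj(chi_4(C))):
  1*(1)*conj(1) + 1*(exp(-8*I*pi/9))*conj(exp(8*I*pi/9)) + 1*(exp(2*I*pi/9))*conj(exp(-2*I*pi/9)) + 1*(exp(-2*I*pi/3))*conj(exp(2*I*pi/3)) + 1*(exp(4*I*pi/9))*conj(exp(-4*I*pi/9)) + 1*(exp(-4*I*pi/9))*conj(exp(4*I*pi/9)) + 1*(exp(2*I*pi/3))*conj(exp(-2*I*pi/3)) + 1*(exp(-2*I*pi/9))*conj(exp(2*I*pi/9)) + 1*(exp(8*I*pi/9))*conj(exp(-8*I*pi/9))
  = (1) + (exp(2*I*pi/9)) + (exp(4*I*pi/9)) + (exp(2*I*pi/3)) + (exp(8*I*pi/9)) + (exp(-8*I*pi/9)) + (exp(-2*I*pi/3)) + (exp(-4*I*pi/9)) + (exp(-2*I*pi/9))
  = 0.
(Exp terms are combined using exp(i*s)*conj(exp(i*t)) = exp(i*(s-t)), and sums of them are collapsed using the identity that for every m > 1 the m distinct m-th roots of unity sum to 0, e.g. 1 + exp(2*I*pi/3) + exp(-2*I*pi/3) = 0.)
Dividing by |G| = 9 gives 0/9 = 0, matching the row-orthogonality relation <chi_5, chi_4> = [chi_5 = chi_4].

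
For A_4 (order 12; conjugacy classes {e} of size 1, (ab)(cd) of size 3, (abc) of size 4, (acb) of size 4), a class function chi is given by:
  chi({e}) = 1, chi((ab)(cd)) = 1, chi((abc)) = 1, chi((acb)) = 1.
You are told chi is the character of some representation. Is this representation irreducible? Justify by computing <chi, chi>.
Irreducible: <chi, chi> = 1.

Reasoning: <chi, chi> = (1/|G|) sum_C |C| * |chi(C)|^2 = (1/12)[1*|1|^2 + 3*|1|^2 + 4*|1|^2 + 4*|1|^2]
  = (1/12)[(1) + (3) + (4) + (4)] = 12/12 = 1.
(Exp terms are combined using exp(i*s)*conj(exp(i*t)) = exp(i*(s-t)), and sums of them are collapsed using the identity that for every m > 1 the m distinct m-th roots of unity sum to 0, e.g. 1 + exp(2*I*pi/3) + exp(-2*I*pi/3) = 0.)
A character is irreducible iff <chi, chi> = 1, so this representation is irreducible.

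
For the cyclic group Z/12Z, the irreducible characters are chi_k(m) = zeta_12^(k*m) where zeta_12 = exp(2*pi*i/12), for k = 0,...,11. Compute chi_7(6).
chi_7(6) = zeta_12^42 = -1

Details: chi_7(6) = zeta_12^(7*6) = zeta_12^42. Since zeta_12^12 = 1, this equals zeta_12^6 = exp(2*pi*i*6/12) = -1.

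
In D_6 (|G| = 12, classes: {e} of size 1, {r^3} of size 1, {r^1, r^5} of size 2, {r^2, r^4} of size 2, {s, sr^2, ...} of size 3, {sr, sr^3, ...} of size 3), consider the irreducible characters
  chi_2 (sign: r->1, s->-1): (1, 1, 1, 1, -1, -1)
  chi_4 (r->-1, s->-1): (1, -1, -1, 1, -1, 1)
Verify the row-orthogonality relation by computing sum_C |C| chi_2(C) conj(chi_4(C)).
Sum = 0; so <chi_2, chi_4> = 0 (distinct irreducibles are orthogonal).

Reasoning: Compute term by term over conjugacy classes (|C| * chi_2(C) * conj(chi_4(C))):
  1*(1)*conj(1) + 1*(1)*conj(-1) + 2*(1)*conj(-1) + 2*(1)*conj(1) + 3*(-1)*conj(-1) + 3*(-1)*conj(1)
  = (1) + (-1) + (-2) + (2) + (3) + (-3)
  = 0.
Dividing by |G| = 12 gives 0/12 = 0, matching the row-orthogonality relation <chi_2, chi_4> = [chi_2 = chi_4].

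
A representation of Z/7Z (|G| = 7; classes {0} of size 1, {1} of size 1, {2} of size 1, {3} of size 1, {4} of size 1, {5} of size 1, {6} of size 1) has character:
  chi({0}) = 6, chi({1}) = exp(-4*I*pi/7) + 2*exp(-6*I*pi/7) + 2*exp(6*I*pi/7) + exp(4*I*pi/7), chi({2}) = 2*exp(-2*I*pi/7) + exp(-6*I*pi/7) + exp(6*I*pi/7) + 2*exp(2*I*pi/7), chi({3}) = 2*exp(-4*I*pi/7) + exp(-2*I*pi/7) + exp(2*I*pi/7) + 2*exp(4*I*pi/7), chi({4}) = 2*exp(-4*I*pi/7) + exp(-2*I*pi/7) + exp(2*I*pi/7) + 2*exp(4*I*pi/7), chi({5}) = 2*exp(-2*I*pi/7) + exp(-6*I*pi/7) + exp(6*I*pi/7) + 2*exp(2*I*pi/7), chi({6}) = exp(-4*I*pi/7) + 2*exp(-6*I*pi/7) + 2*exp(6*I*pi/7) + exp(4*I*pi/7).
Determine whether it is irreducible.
Not irreducible (reducible): <chi, chi> = 10 > 1.

Proof sketch: <chi, chi> = (1/|G|) sum_C |C| * |chi(C)|^2 = (1/7)[1*|6|^2 + 1*|exp(-4*I*pi/7) + 2*exp(-6*I*pi/7) + 2*exp(6*I*pi/7) + exp(4*I*pi/7)|^2 + 1*|2*exp(-2*I*pi/7) + exp(-6*I*pi/7) + exp(6*I*pi/7) + 2*exp(2*I*pi/7)|^2 + 1*|2*exp(-4*I*pi/7) + exp(-2*I*pi/7) + exp(2*I*pi/7) + 2*exp(4*I*pi/7)|^2 + 1*|2*exp(-4*I*pi/7) + exp(-2*I*pi/7) + exp(2*I*pi/7) + 2*exp(4*I*pi/7)|^2 + 1*|2*exp(-2*I*pi/7) + exp(-6*I*pi/7) + exp(6*I*pi/7) + 2*exp(2*I*pi/7)|^2 + 1*|exp(-4*I*pi/7) + 2*exp(-6*I*pi/7) + 2*exp(6*I*pi/7) + exp(4*I*pi/7)|^2]
  = (1/7)[(36) + (10 + 8*exp(-2*I*pi/7) + 4*exp(-4*I*pi/7) + exp(-6*I*pi/7) + exp(6*I*pi/7) + 4*exp(4*I*pi/7) + 8*exp(2*I*pi/7)) + (10 + 8*exp(-4*I*pi/7) + 4*exp(-6*I*pi/7) + exp(-2*I*pi/7) + exp(2*I*pi/7) + 4*exp(6*I*pi/7) + 8*exp(4*I*pi/7)) + (10 + 8*exp(-6*I*pi/7) + 4*exp(-2*I*pi/7) + exp(-4*I*pi/7) + exp(4*I*pi/7) + 4*exp(2*I*pi/7) + 8*exp(6*I*pi/7)) + (10 + 8*exp(-6*I*pi/7) + 4*exp(-2*I*pi/7) + exp(-4*I*pi/7) + exp(4*I*pi/7) + 4*exp(2*I*pi/7) + 8*exp(6*I*pi/7)) + (10 + 8*exp(-4*I*pi/7) + 4*exp(-6*I*pi/7) + exp(-2*I*pi/7) + exp(2*I*pi/7) + 4*exp(6*I*pi/7) + 8*exp(4*I*pi/7)) + (10 + 8*exp(-2*I*pi/7) + 4*exp(-4*I*pi/7) + exp(-6*I*pi/7) + exp(6*I*pi/7) + 4*exp(4*I*pi/7) + 8*exp(2*I*pi/7))] = 70/7 = 10.
(Exp terms are combined using exp(i*s)*conj(exp(i*t)) = exp(i*(s-t)), and sums of them are collapsed using the identity that for every m > 1 the m distinct m-th roots of unity sum to 0, e.g. 1 + exp(2*I*pi/3) + exp(-2*I*pi/3) = 0.)
A character is irreducible iff <chi, chi> = 1, so this representation is reducible.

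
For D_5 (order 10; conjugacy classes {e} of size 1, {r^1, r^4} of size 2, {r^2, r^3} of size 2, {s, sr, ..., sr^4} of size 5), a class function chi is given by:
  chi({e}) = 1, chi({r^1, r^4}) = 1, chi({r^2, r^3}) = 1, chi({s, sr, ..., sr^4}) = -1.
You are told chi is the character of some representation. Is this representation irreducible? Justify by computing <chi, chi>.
Irreducible: <chi, chi> = 1.

Explanation: <chi, chi> = (1/|G|) sum_C |C| * |chi(C)|^2 = (1/10)[1*|1|^2 + 2*|1|^2 + 2*|1|^2 + 5*|-1|^2]
  = (1/10)[(1) + (2) + (2) + (5)] = 10/10 = 1.
A character is irreducible iff <chi, chi> = 1, so this representation is irreducible.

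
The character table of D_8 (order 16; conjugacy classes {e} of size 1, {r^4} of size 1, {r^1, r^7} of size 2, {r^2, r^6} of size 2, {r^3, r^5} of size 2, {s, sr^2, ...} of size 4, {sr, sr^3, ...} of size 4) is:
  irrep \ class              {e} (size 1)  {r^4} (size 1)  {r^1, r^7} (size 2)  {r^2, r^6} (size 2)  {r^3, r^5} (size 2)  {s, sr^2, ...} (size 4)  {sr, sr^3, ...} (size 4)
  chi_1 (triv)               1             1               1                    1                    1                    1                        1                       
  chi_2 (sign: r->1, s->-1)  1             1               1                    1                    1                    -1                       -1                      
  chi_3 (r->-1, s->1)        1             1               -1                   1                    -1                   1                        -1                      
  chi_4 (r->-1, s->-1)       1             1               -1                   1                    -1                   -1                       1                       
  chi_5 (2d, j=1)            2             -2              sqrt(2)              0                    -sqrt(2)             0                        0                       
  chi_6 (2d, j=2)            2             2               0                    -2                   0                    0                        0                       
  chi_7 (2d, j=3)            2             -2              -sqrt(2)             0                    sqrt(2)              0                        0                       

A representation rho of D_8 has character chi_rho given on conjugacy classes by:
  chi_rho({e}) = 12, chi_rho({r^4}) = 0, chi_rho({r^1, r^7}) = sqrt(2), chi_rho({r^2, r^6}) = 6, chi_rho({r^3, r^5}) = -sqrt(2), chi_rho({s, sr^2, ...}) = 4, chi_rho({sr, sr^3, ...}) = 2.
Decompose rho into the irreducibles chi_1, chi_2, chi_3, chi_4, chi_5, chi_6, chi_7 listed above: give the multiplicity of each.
Multiplicities: chi_1: 3, chi_2: 0, chi_3: 2, chi_4: 1, chi_5: 2, chi_6: 0, chi_7: 1.

Why: Use <chi_rho, chi> = (1/|G|) sum_C |C| * chi_rho(C) * conj(chi(C)) with |G| = 16 for each irreducible chi in the table:
  <chi_rho, chi_1> = (1/16)[1*(12)*conj(1) + 1*(0)*conj(1) + 2*(sqrt(2))*conj(1) + 2*(6)*conj(1) + 2*(-sqrt(2))*conj(1) + 4*(4)*conj(1) + 4*(2)*conj(1)]
      = (1/16)[(12) + (0) + (2*sqrt(2)) + (12) + (-2*sqrt(2)) + (16) + (8)] = 48/16 = 3
  <chi_rho, chi_2> = (1/16)[1*(12)*conj(1) + 1*(0)*conj(1) + 2*(sqrt(2))*conj(1) + 2*(6)*conj(1) + 2*(-sqrt(2))*conj(1) + 4*(4)*conj(-1) + 4*(2)*conj(-1)]
      = (1/16)[(12) + (0) + (2*sqrt(2)) + (12) + (-2*sqrt(2)) + (-16) + (-8)] = 0/16 = 0
  <chi_rho, chi_3> = (1/16)[1*(12)*conj(1) + 1*(0)*conj(1) + 2*(sqrt(2))*conj(-1) + 2*(6)*conj(1) + 2*(-sqrt(2))*conj(-1) + 4*(4)*conj(1) + 4*(2)*conj(-1)]
      = (1/16)[(12) + (0) + (-2*sqrt(2)) + (12) + (2*sqrt(2)) + (16) + (-8)] = 32/16 = 2
  <chi_rho, chi_4> = (1/16)[1*(12)*conj(1) + 1*(0)*conj(1) + 2*(sqrt(2))*conj(-1) + 2*(6)*conj(1) + 2*(-sqrt(2))*conj(-1) + 4*(4)*conj(-1) + 4*(2)*conj(1)]
      = (1/16)[(12) + (0) + (-2*sqrt(2)) + (12) + (2*sqrt(2)) + (-16) + (8)] = 16/16 = 1
  <chi_rho, chi_5> = (1/16)[1*(12)*conj(2) + 1*(0)*conj(-2) + 2*(sqrt(2))*conj(sqrt(2)) + 2*(6)*conj(0) + 2*(-sqrt(2))*conj(-sqrt(2)) + 4*(4)*conj(0) + 4*(2)*conj(0)]
      = (1/16)[(24) + (0) + (4) + (0) + (4) + (0) + (0)] = 32/16 = 2
  <chi_rho, chi_6> = (1/16)[1*(12)*conj(2) + 1*(0)*conj(2) + 2*(sqrt(2))*conj(0) + 2*(6)*conj(-2) + 2*(-sqrt(2))*conj(0) + 4*(4)*conj(0) + 4*(2)*conj(0)]
      = (1/16)[(24) + (0) + (0) + (-24) + (0) + (0) + (0)] = 0/16 = 0
  <chi_rho, chi_7> = (1/16)[1*(12)*conj(2) + 1*(0)*conj(-2) + 2*(sqrt(2))*conj(-sqrt(2)) + 2*(6)*conj(0) + 2*(-sqrt(2))*conj(sqrt(2)) + 4*(4)*conj(0) + 4*(2)*conj(0)]
      = (1/16)[(24) + (0) + (-4) + (0) + (-4) + (0) + (0)] = 16/16 = 1
Dimension check: dim(rho) = sum (mult * dim) = 3*1 + 0*1 + 2*1 + 1*1 + 2*2 + 0*2 + 1*2 = 12 = chi_rho(e) = 12.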